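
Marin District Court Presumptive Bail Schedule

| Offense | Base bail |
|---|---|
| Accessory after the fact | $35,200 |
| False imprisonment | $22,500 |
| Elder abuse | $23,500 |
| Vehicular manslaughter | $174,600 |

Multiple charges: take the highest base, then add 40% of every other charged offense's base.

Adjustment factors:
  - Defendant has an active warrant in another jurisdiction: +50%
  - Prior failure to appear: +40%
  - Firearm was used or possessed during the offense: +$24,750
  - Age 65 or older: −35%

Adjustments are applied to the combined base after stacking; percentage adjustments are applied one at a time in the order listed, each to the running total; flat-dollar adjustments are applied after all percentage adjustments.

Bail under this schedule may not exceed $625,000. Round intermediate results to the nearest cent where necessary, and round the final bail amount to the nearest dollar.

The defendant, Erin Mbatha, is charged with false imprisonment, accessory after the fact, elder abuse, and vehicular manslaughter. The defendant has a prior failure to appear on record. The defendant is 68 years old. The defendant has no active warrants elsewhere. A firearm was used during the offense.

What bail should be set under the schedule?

Base amounts from the schedule: false imprisonment $22,500; accessory after the fact $35,200; elder abuse $23,500; vehicular manslaughter $174,600.
Stacking rule: highest base plus 40% of each additional charge. Highest is vehicular manslaughter at $174,600. Additional: $22,500 × 40% = $9,000; $35,200 × 40% = $14,080; $23,500 × 40% = $9,400. Combined base = $174,600 + $32,480 = $207,080.
Prior failure to appear (+40%): $207,080 × 1.4 = $289,912.
Age 65 or older (−35%): $289,912 × 0.65 = $188,442.80.
Firearm was used or possessed during the offense (+$24,750 flat): $188,442.80 + $24,750 = $213,192.80.
$213,192.80 is within the $625,000 maximum.
Rounded to the nearest dollar: $213,193.

$213,193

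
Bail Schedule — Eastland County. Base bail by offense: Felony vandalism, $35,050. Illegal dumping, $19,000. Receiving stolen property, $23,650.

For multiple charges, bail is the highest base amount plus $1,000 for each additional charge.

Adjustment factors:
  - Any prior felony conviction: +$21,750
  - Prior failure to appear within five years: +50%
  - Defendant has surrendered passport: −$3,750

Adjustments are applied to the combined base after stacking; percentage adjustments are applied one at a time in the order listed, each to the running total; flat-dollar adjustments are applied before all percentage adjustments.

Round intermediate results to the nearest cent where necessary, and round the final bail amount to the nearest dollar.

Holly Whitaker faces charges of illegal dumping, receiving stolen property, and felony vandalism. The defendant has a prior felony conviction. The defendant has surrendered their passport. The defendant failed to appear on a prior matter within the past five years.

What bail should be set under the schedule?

Base amounts from the schedule: illegal dumping $19,000; receiving stolen property $23,650; felony vandalism $35,050.
Stacking rule: highest base plus $1,000 per additional charge. Highest is felony vandalism at $35,050; 2 additional charges → +$2,000. Combined base = $37,050.
Any prior felony conviction (+$21,750 flat): $37,050 + $21,750 = $58,800.
Defendant has surrendered passport (−$3,750 flat): $58,800 − $3,750 = $55,050.
Prior failure to appear within five years (+50%): $55,050 × 1.5 = $82,575.

$82,575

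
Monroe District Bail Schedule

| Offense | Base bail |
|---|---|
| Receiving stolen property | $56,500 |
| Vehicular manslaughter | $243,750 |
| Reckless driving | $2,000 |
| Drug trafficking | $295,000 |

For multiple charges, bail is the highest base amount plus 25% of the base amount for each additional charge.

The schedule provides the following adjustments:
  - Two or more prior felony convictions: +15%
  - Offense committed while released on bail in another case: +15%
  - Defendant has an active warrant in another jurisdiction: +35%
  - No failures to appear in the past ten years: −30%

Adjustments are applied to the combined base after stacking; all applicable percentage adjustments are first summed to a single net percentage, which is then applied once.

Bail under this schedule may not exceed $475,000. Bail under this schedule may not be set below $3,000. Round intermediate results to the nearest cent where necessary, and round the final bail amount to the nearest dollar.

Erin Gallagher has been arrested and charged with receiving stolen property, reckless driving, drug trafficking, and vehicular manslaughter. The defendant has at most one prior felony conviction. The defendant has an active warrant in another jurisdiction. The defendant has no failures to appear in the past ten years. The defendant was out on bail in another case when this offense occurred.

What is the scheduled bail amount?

Base amounts from the schedule: receiving stolen property $56,500; reckless driving $2,000; drug trafficking $295,000; vehicular manslaughter $243,750.
Stacking rule: highest base plus 25% of each additional charge. Highest is drug trafficking at $295,000. Additional: $56,500 × 25% = $14,125; $2,000 × 25% = $500; $243,750 × 25% = $60,937.50. Combined base = $295,000 + $75,562.50 = $370,562.50.
Net percentage adjustment: +15% +35% −30% = +20%. $370,562.50 × 1.2 = $444,675.
$444,675 is within the $475,000 maximum.
$444,675 is at or above the $3,000 minimum.

$444,675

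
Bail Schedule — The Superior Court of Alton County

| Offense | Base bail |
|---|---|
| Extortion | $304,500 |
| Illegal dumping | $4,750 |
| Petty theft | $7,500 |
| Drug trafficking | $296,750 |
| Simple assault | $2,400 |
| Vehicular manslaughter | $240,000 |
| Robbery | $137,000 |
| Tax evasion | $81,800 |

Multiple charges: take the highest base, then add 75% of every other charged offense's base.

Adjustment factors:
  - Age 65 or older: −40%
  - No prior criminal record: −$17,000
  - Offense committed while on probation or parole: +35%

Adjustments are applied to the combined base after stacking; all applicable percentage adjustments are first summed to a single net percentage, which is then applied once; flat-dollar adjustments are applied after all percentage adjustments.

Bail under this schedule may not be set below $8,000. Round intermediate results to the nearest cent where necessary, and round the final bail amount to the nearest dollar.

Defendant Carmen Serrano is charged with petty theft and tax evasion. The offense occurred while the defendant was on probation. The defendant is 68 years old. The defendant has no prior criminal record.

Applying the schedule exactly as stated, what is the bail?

Base amounts from the schedule: petty theft $7,500; tax evasion $81,800.
Stacking rule: highest base plus 75% of each additional charge. Highest is tax evasion at $81,800. Additional: $7,500 × 75% = $5,625. Combined base = $81,800 + $5,625 = $87,425.
Net percentage adjustment: −40% +35% = −5%. $87,425 × 0.95 = $83,053.75.
No prior criminal record (−$17,000 flat): $83,053.75 − $17,000 = $66,053.75.
$66,053.75 is at or above the $8,000 minimum.
Rounded to the nearest dollar: $66,054.

$66,054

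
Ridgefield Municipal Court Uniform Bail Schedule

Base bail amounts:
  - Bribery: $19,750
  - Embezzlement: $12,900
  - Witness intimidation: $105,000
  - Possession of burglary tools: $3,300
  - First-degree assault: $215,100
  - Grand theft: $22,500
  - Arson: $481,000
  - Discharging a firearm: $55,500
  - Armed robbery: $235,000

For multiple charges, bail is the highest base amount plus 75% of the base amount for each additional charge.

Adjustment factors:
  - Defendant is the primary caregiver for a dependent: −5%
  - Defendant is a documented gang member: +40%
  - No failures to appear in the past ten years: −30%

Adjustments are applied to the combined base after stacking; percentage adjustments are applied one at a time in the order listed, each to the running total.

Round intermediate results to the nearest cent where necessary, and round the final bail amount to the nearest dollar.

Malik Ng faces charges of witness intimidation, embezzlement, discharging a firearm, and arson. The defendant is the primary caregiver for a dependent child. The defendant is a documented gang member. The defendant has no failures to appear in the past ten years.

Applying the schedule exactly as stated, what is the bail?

Base amounts from the schedule: witness intimidation $105,000; embezzlement $12,900; discharging a firearm $55,500; arson $481,000.
Stacking rule: highest base plus 75% of each additional charge. Highest is arson at $481,000. Additional: $105,000 × 75% = $78,750; $12,900 × 75% = $9,675; $55,500 × 75% = $41,625. Combined base = $481,000 + $130,050 = $611,050.
Defendant is the primary caregiver for a dependent (−5%): $611,050 × 0.95 = $580,497.50.
Defendant is a documented gang member (+40%): $580,497.50 × 1.4 = $812,696.50.
No failures to appear in the past ten years (−30%): $812,696.50 × 0.7 = $568,887.55.
Rounded to the nearest dollar: $568,888.

$568,888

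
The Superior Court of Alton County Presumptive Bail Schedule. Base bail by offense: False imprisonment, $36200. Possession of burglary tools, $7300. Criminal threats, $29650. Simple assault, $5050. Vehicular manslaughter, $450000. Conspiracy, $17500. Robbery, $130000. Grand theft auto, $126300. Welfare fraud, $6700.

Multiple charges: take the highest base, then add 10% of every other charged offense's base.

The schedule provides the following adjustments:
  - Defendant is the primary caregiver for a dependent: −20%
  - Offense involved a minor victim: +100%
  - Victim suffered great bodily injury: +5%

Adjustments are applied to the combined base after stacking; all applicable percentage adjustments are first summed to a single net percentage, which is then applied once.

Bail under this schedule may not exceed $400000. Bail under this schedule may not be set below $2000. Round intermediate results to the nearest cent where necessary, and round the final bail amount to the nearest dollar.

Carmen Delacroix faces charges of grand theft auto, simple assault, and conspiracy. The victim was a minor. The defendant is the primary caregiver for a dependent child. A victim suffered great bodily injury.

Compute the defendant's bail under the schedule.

$237827

Base amounts from the schedule: grand theft auto $126300; simple assault $5050; conspiracy $17500.
Stacking rule: highest base plus 10% of each additional charge. Highest is grand theft auto at $126300. Additional: $5050 × 10% = $505; $17500 × 10% = $1750. Combined base = $126300 + $2255 = $128555.
Net percentage adjustment: −20% +100% +5% = +85%. $128555 × 1.85 = $237826.75.
$237826.75 is within the $400000 maximum.
$237826.75 is at or above the $2000 minimum.
Rounded to the nearest dollar: $237827.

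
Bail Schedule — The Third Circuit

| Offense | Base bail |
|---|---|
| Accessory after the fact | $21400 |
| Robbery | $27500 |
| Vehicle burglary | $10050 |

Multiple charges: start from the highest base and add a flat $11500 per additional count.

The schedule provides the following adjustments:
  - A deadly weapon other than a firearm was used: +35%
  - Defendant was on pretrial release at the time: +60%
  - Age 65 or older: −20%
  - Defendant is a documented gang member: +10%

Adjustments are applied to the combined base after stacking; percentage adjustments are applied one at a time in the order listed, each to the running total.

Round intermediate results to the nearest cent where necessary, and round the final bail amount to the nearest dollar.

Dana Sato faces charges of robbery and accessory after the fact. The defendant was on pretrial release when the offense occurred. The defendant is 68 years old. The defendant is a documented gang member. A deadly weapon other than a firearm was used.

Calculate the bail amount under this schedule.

Base amounts from the schedule: robbery $27500; accessory after the fact $21400.
Stacking rule: highest base plus $11500 per additional charge. Highest is robbery at $27500; 1 additional charge → +$11500. Combined base = $39000.
A deadly weapon other than a firearm was used (+35%): $39000 × 1.35 = $52650.
Defendant was on pretrial release at the time (+60%): $52650 × 1.6 = $84240.
Age 65 or older (−20%): $84240 × 0.8 = $67392.
Defendant is a documented gang member (+10%): $67392 × 1.1 = $74131.20.
Rounded to the nearest dollar: $74131.

$74131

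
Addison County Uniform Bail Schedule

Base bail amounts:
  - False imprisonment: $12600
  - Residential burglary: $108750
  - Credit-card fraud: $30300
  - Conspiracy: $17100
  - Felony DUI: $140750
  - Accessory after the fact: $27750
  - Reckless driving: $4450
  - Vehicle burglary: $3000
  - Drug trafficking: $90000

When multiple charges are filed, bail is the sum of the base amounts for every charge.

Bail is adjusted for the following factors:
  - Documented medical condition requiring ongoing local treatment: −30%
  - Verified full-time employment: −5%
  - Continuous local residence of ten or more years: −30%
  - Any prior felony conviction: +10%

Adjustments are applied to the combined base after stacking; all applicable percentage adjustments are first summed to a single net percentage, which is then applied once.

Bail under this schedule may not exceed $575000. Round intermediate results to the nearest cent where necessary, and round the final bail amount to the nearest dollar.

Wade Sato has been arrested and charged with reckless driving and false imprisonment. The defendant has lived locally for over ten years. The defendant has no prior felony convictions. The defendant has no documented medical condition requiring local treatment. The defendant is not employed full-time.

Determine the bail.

$11935

Base amounts from the schedule: reckless driving $4450; false imprisonment $12600.
Stacking rule: sum of all bases. $4450 + $12600 = $17050.
Continuous local residence of ten or more years (−30%): $17050 × 0.7 = $11935.
$11935 is within the $575000 maximum.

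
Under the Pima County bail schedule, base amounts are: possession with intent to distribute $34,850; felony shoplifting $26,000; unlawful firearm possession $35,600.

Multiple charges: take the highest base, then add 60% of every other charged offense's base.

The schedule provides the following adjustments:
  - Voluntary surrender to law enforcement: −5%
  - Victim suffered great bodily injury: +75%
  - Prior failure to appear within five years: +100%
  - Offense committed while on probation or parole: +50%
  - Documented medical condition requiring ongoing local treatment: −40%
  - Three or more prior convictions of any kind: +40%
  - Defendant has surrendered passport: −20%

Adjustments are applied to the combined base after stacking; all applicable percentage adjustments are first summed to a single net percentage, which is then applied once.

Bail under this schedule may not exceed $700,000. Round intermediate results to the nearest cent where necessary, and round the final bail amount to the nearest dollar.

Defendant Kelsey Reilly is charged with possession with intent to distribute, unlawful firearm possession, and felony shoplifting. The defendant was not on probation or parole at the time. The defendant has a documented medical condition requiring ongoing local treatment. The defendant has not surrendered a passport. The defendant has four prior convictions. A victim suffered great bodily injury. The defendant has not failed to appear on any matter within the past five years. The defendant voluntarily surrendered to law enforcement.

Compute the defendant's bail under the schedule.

$122,587

Base amounts from the schedule: possession with intent to distribute $34,850; unlawful firearm possession $35,600; felony shoplifting $26,000.
Stacking rule: highest base plus 60% of each additional charge. Highest is unlawful firearm possession at $35,600. Additional: $34,850 × 60% = $20,910; $26,000 × 60% = $15,600. Combined base = $35,600 + $36,510 = $72,110.
Net percentage adjustment: −5% +75% −40% +40% = +70%. $72,110 × 1.7 = $122,587.
$122,587 is within the $700,000 maximum.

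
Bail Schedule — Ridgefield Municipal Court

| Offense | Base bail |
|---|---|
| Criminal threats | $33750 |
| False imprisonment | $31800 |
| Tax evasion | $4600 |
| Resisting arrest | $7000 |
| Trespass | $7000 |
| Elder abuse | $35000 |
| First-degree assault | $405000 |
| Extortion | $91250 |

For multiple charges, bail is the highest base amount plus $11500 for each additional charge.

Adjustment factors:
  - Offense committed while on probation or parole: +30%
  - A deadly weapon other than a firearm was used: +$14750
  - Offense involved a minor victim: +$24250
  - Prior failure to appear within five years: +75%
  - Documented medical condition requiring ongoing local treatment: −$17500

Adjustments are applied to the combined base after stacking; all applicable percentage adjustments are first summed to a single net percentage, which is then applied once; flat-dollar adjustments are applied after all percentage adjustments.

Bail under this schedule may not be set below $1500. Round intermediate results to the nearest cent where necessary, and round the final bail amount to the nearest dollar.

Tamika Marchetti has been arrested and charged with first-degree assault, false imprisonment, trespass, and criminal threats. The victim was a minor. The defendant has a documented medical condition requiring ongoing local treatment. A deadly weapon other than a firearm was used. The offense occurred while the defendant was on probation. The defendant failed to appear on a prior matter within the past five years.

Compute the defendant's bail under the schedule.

Base amounts from the schedule: first-degree assault $405000; false imprisonment $31800; trespass $7000; criminal threats $33750.
Stacking rule: highest base plus $11500 per additional charge. Highest is first-degree assault at $405000; 3 additional charges → +$34500. Combined base = $439500.
Net percentage adjustment: +30% +75% = +105%. $439500 × 2.05 = $900975.
A deadly weapon other than a firearm was used (+$14750 flat): $900975 + $14750 = $915725.
Offense involved a minor victim (+$24250 flat): $915725 + $24250 = $939975.
Documented medical condition requiring ongoing local treatment (−$17500 flat): $939975 − $17500 = $922475.
$922475 is at or above the $1500 minimum.

$922475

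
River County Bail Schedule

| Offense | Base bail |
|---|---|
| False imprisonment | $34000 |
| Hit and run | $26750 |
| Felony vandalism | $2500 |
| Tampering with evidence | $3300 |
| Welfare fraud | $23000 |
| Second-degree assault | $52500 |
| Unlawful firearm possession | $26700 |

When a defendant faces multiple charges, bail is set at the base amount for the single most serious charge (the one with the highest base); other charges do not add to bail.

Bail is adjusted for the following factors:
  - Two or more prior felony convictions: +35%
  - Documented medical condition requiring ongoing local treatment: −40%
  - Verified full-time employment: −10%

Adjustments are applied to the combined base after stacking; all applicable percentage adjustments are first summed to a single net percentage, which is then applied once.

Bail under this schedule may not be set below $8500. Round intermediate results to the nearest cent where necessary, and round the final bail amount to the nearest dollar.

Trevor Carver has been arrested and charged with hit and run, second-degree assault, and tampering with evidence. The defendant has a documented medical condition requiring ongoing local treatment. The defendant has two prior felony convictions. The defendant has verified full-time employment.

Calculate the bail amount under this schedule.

Base amounts from the schedule: hit and run $26750; second-degree assault $52500; tampering with evidence $3300.
Stacking rule: use the highest base only. Highest is second-degree assault at $52500. Combined base = $52500.
Net percentage adjustment: +35% −40% −10% = −15%. $52500 × 0.85 = $44625.
$44625 is at or above the $8500 minimum.

$44625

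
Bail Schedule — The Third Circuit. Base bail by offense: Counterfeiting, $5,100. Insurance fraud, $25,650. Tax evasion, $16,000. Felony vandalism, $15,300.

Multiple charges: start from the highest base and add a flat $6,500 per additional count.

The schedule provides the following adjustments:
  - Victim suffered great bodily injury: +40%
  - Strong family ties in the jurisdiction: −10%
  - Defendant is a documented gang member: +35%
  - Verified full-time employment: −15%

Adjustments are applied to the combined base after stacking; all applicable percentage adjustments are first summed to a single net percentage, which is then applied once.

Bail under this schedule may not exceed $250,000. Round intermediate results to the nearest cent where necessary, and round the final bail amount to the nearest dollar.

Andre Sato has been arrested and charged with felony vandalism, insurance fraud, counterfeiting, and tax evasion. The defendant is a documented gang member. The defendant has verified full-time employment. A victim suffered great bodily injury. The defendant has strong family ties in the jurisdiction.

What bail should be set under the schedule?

Base amounts from the schedule: felony vandalism $15,300; insurance fraud $25,650; counterfeiting $5,100; tax evasion $16,000.
Stacking rule: highest base plus $6,500 per additional charge. Highest is insurance fraud at $25,650; 3 additional charges → +$19,500. Combined base = $45,150.
Net percentage adjustment: +40% −10% +35% −15% = +50%. $45,150 × 1.5 = $67,725.
$67,725 is within the $250,000 maximum.

$67,725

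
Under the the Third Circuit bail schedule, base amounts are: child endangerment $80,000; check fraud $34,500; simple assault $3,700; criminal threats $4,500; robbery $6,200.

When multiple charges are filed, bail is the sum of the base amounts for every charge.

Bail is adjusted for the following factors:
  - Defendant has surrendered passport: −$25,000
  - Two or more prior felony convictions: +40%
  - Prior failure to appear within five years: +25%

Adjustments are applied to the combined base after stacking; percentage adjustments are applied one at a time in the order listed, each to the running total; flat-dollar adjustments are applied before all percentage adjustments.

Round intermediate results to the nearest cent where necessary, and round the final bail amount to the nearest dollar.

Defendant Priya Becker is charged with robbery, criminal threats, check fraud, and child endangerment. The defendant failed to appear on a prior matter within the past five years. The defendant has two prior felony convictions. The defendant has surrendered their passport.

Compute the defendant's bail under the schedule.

$175,350

Base amounts from the schedule: robbery $6,200; criminal threats $4,500; check fraud $34,500; child endangerment $80,000.
Stacking rule: sum of all bases. $6,200 + $4,500 + $34,500 + $80,000 = $125,200.
Defendant has surrendered passport (−$25,000 flat): $125,200 − $25,000 = $100,200.
Two or more prior felony convictions (+40%): $100,200 × 1.4 = $140,280.
Prior failure to appear within five years (+25%): $140,280 × 1.25 = $175,350.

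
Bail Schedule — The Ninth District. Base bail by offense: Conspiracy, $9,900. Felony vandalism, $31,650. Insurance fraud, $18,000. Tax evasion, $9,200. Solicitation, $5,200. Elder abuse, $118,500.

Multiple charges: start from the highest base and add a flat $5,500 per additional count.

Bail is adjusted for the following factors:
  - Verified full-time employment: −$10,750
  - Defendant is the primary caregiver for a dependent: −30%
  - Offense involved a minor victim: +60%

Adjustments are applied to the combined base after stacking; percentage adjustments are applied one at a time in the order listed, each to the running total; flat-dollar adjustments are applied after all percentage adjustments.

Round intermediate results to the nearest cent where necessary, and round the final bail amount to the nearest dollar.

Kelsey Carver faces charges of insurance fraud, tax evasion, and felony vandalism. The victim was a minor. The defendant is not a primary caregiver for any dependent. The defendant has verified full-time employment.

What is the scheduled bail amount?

$57,490

Base amounts from the schedule: insurance fraud $18,000; tax evasion $9,200; felony vandalism $31,650.
Stacking rule: highest base plus $5,500 per additional charge. Highest is felony vandalism at $31,650; 2 additional charges → +$11,000. Combined base = $42,650.
Offense involved a minor victim (+60%): $42,650 × 1.6 = $68,240.
Verified full-time employment (−$10,750 flat): $68,240 − $10,750 = $57,490.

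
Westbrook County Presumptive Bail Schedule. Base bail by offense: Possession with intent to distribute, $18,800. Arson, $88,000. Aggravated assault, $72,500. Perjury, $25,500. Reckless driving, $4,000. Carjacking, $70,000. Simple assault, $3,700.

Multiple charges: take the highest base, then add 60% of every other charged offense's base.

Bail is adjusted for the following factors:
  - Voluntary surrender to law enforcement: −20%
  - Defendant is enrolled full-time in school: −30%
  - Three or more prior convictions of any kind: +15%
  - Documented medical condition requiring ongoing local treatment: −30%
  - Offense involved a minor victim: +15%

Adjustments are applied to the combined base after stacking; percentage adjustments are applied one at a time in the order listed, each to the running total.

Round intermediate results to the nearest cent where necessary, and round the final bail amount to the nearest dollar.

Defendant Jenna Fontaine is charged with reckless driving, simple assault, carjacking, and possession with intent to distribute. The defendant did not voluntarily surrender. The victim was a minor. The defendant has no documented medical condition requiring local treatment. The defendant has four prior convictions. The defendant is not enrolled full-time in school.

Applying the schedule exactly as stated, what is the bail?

Base amounts from the schedule: reckless driving $4,000; simple assault $3,700; carjacking $70,000; possession with intent to distribute $18,800.
Stacking rule: highest base plus 60% of each additional charge. Highest is carjacking at $70,000. Additional: $4,000 × 60% = $2,400; $3,700 × 60% = $2,220; $18,800 × 60% = $11,280. Combined base = $70,000 + $15,900 = $85,900.
Three or more prior convictions of any kind (+15%): $85,900 × 1.15 = $98,785.
Offense involved a minor victim (+15%): $98,785 × 1.15 = $113,602.75.
Rounded to the nearest dollar: $113,603.

$113,603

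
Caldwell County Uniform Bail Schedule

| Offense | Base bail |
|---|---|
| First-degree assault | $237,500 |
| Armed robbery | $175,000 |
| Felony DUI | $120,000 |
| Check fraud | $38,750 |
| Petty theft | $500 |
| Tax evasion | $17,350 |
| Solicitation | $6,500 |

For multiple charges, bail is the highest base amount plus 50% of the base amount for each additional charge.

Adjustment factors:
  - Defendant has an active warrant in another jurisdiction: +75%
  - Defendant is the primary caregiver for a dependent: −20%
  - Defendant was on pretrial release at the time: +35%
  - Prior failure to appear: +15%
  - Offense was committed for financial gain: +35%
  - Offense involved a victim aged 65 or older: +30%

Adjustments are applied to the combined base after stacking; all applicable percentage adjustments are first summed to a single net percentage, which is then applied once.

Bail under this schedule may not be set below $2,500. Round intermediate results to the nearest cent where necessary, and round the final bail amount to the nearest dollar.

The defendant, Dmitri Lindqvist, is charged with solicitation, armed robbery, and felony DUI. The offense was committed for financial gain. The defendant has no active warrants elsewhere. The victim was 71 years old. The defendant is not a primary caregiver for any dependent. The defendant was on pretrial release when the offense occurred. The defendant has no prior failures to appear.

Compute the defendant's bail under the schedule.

$476,500

Base amounts from the schedule: solicitation $6,500; armed robbery $175,000; felony DUI $120,000.
Stacking rule: highest base plus 50% of each additional charge. Highest is armed robbery at $175,000. Additional: $6,500 × 50% = $3,250; $120,000 × 50% = $60,000. Combined base = $175,000 + $63,250 = $238,250.
Net percentage adjustment: +35% +35% +30% = +100%. $238,250 × 2 = $476,500.
$476,500 is at or above the $2,500 minimum.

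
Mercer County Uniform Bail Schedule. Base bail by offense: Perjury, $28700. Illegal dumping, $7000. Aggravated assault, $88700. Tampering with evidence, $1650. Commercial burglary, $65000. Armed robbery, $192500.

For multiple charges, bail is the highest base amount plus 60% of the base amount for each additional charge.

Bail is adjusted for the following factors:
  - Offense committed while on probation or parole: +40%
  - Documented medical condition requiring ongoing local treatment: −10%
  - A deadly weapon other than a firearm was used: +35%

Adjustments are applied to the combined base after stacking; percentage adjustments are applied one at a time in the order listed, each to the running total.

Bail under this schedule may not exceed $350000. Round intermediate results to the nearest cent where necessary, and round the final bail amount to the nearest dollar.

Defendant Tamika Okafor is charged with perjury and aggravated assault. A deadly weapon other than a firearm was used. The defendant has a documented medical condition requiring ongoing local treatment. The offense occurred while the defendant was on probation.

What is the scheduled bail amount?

Base amounts from the schedule: perjury $28700; aggravated assault $88700.
Stacking rule: highest base plus 60% of each additional charge. Highest is aggravated assault at $88700. Additional: $28700 × 60% = $17220. Combined base = $88700 + $17220 = $105920.
Offense committed while on probation or parole (+40%): $105920 × 1.4 = $148288.
Documented medical condition requiring ongoing local treatment (−10%): $148288 × 0.9 = $133459.20.
A deadly weapon other than a firearm was used (+35%): $133459.20 × 1.35 = $180169.92.
$180169.92 is within the $350000 maximum.
Rounded to the nearest dollar: $180170.

$180170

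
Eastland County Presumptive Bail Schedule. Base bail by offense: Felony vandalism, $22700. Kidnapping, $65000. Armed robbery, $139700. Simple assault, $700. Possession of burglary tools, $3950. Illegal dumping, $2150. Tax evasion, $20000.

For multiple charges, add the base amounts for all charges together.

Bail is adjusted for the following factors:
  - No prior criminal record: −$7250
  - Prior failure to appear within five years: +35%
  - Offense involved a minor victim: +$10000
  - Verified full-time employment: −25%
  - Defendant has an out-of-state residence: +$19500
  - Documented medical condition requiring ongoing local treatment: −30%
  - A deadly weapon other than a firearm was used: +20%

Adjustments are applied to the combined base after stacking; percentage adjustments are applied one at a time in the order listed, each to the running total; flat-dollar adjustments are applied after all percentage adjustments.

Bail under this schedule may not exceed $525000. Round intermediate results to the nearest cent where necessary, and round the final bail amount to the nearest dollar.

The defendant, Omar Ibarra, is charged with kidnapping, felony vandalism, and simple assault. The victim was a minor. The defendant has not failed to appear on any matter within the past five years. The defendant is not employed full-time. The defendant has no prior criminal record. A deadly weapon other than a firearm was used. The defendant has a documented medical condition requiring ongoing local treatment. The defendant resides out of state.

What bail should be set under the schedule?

$96506

Base amounts from the schedule: kidnapping $65000; felony vandalism $22700; simple assault $700.
Stacking rule: sum of all bases. $65000 + $22700 + $700 = $88400.
Documented medical condition requiring ongoing local treatment (−30%): $88400 × 0.7 = $61880.
A deadly weapon other than a firearm was used (+20%): $61880 × 1.2 = $74256.
No prior criminal record (−$7250 flat): $74256 − $7250 = $67006.
Offense involved a minor victim (+$10000 flat): $67006 + $10000 = $77006.
Defendant has an out-of-state residence (+$19500 flat): $77006 + $19500 = $96506.
$96506 is within the $525000 maximum.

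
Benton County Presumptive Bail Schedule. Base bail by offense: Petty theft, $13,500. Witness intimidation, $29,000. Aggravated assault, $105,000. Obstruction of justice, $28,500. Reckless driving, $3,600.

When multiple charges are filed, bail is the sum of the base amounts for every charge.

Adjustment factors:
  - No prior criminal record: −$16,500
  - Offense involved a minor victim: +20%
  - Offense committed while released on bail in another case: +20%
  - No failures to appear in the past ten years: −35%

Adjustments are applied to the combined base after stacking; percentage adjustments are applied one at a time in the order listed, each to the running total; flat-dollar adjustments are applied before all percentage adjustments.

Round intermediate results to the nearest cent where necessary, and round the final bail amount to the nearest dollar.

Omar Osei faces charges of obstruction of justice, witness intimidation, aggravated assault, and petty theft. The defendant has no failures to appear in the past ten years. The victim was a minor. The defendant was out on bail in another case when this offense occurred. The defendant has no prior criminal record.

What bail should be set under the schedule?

Base amounts from the schedule: obstruction of justice $28,500; witness intimidation $29,000; aggravated assault $105,000; petty theft $13,500.
Stacking rule: sum of all bases. $28,500 + $29,000 + $105,000 + $13,500 = $176,000.
No prior criminal record (−$16,500 flat): $176,000 − $16,500 = $159,500.
Offense involved a minor victim (+20%): $159,500 × 1.2 = $191,400.
Offense committed while released on bail in another case (+20%): $191,400 × 1.2 = $229,680.
No failures to appear in the past ten years (−35%): $229,680 × 0.65 = $149,292.

$149,292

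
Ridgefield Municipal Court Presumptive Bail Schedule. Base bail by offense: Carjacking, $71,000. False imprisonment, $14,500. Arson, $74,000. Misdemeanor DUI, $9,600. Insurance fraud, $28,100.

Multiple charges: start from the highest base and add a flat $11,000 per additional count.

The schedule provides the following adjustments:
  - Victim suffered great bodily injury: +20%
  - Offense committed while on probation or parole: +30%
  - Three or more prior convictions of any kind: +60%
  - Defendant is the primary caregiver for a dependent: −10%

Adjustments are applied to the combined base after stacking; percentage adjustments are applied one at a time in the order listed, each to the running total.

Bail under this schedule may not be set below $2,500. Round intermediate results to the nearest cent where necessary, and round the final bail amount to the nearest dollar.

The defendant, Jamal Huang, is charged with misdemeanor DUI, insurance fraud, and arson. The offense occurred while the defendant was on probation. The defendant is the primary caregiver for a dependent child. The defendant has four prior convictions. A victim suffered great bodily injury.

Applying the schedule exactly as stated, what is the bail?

Base amounts from the schedule: misdemeanor DUI $9,600; insurance fraud $28,100; arson $74,000.
Stacking rule: highest base plus $11,000 per additional charge. Highest is arson at $74,000; 2 additional charges → +$22,000. Combined base = $96,000.
Victim suffered great bodily injury (+20%): $96,000 × 1.2 = $115,200.
Offense committed while on probation or parole (+30%): $115,200 × 1.3 = $149,760.
Three or more prior convictions of any kind (+60%): $149,760 × 1.6 = $239,616.
Defendant is the primary caregiver for a dependent (−10%): $239,616 × 0.9 = $215,654.40.
$215,654.40 is at or above the $2,500 minimum.
Rounded to the nearest dollar: $215,654.

$215,654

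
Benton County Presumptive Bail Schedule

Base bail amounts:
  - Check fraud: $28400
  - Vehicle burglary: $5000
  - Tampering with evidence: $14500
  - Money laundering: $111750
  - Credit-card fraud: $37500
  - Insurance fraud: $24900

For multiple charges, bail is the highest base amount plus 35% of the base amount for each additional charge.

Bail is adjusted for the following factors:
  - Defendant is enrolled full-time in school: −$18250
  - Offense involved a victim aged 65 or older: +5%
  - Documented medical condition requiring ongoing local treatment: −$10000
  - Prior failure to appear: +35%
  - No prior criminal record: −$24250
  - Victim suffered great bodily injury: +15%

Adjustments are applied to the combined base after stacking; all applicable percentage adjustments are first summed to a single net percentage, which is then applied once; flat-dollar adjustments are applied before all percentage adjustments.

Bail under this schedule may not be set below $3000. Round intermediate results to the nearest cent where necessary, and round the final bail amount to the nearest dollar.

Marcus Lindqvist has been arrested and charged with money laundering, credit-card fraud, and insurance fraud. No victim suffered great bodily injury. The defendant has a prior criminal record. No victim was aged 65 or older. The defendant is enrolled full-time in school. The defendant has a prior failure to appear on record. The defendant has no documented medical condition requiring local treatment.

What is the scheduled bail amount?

Base amounts from the schedule: money laundering $111750; credit-card fraud $37500; insurance fraud $24900.
Stacking rule: highest base plus 35% of each additional charge. Highest is money laundering at $111750. Additional: $37500 × 35% = $13125; $24900 × 35% = $8715. Combined base = $111750 + $21840 = $133590.
Defendant is enrolled full-time in school (−$18250 flat): $133590 − $18250 = $115340.
Prior failure to appear (+35%): $115340 × 1.35 = $155709.
$155709 is at or above the $3000 minimum.

$155709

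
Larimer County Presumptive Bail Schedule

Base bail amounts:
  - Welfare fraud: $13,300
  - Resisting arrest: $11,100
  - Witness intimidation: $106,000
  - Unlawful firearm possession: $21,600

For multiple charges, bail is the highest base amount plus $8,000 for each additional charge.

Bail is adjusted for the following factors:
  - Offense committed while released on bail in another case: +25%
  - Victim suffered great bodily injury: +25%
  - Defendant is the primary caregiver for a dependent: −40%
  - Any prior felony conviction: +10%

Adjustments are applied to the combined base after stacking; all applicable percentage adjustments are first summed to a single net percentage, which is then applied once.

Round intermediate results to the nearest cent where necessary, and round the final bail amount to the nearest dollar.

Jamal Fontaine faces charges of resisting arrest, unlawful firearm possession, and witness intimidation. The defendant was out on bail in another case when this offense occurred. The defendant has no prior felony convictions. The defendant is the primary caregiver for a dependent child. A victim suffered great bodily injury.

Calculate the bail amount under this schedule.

$134,200

Base amounts from the schedule: resisting arrest $11,100; unlawful firearm possession $21,600; witness intimidation $106,000.
Stacking rule: highest base plus $8,000 per additional charge. Highest is witness intimidation at $106,000; 2 additional charges → +$16,000. Combined base = $122,000.
Net percentage adjustment: +25% +25% −40% = +10%. $122,000 × 1.1 = $134,200.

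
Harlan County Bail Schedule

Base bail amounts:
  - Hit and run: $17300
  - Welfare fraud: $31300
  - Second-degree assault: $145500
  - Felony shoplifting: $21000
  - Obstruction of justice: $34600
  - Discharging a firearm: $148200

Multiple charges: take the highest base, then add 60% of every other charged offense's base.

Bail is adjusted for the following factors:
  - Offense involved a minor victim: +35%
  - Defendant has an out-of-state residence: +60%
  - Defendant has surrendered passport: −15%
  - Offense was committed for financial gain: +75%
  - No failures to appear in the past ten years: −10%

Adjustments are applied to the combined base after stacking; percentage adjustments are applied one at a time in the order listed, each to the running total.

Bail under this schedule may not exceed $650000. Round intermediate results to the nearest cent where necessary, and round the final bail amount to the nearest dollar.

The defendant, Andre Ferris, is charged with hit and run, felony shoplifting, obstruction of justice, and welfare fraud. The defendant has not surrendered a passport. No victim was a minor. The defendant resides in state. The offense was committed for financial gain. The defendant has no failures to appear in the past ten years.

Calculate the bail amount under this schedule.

$120267

Base amounts from the schedule: hit and run $17300; felony shoplifting $21000; obstruction of justice $34600; welfare fraud $31300.
Stacking rule: highest base plus 60% of each additional charge. Highest is obstruction of justice at $34600. Additional: $17300 × 60% = $10380; $21000 × 60% = $12600; $31300 × 60% = $18780. Combined base = $34600 + $41760 = $76360.
Offense was committed for financial gain (+75%): $76360 × 1.75 = $133630.
No failures to appear in the past ten years (−10%): $133630 × 0.9 = $120267.
$120267 is within the $650000 maximum.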